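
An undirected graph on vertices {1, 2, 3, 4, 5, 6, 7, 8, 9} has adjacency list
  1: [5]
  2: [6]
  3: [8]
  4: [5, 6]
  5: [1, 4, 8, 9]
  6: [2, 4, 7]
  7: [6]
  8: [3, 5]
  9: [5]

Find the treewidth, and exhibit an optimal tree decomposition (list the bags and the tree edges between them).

Treewidth 1.
One optimal decomposition is:
Bags: B1 = {4, 5}  B2 = {5, 9}  B3 = {5, 8}  B4 = {1, 5}  B5 = {3, 8}  B6 = {4, 6}  B7 = {2, 6}  B8 = {6, 7}
Tree: B1–B2, B2–B3, B1–B4, B3–B5, B1–B6, B6–B7, B6–B8

Each bag holds 2 vertices, so the decomposition has width 1, which upper-bounds the treewidth. Since G has at least one edge (e.g. 4–5), it is not an edgeless graph, so tw(G) ≥ 1. The upper and lower bounds meet at 1, so that is the treewidth.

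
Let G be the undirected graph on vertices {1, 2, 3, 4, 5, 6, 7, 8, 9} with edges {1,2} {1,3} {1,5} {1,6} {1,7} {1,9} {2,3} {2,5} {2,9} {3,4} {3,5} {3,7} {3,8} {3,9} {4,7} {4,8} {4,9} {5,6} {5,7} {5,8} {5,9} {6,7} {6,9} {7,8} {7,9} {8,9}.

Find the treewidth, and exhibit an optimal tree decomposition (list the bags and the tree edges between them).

Each bag holds 5 vertices, so the decomposition has width 4, which upper-bounds the treewidth. For the lower bound, the 5 vertices {3, 4, 7, 8, 9} are pairwise adjacent, and any tree decomposition puts a clique entirely inside one bag — forcing width ≥ 4. The upper and lower bounds meet at 4, so that is the treewidth.

Treewidth 4.
Bags: B1 = {1, 2, 3, 5, 9}  B2 = {1, 3, 5, 7, 9}  B3 = {1, 5, 6, 7, 9}  B4 = {3, 5, 7, 8, 9}  B5 = {3, 4, 7, 8, 9}
Tree: B1–B2, B2–B3, B2–B4, B4–B5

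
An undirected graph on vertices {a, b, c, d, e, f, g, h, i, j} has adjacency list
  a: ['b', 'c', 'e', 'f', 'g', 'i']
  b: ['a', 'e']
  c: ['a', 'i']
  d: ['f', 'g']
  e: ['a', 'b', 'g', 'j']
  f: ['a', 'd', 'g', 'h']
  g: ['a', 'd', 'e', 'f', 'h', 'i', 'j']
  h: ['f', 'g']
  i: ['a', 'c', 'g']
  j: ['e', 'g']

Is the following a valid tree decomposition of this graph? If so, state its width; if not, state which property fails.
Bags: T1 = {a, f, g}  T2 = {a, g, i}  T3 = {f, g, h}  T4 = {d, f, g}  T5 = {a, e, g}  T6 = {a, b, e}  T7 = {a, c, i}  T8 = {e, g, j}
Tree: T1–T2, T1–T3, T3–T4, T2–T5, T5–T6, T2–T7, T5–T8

Every vertex of G appears in some bag (union = {a, b, c, d, e, f, g, h, i, j}); every edge is covered by a bag; and for each vertex v the set of bags containing v is connected in the bag tree. The decomposition is therefore valid. The largest bag has 3 vertices, so the width is 2.

Yes; width 2.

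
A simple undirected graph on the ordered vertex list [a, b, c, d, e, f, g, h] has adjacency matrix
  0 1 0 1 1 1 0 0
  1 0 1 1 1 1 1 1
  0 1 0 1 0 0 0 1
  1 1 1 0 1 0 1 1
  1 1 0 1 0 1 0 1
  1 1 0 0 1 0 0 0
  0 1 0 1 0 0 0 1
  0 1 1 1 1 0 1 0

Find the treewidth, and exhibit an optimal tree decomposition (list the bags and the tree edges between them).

Treewidth 3.
One such decomposition:
Bags: B1 = {b, d, e, h}  B2 = {b, d, g, h}  B3 = {a, b, d, e}  B4 = {a, b, e, f}  B5 = {b, c, d, h}
Tree: B1–B2, B1–B3, B3–B4, B2–B5

Each bag holds 4 vertices, so the decomposition has width 3, which upper-bounds the treewidth. For the lower bound, the 4 vertices {b, d, g, h} are pairwise adjacent, and any tree decomposition puts a clique entirely inside one bag — forcing width ≥ 3. Combining the bounds, tw(G) = 3.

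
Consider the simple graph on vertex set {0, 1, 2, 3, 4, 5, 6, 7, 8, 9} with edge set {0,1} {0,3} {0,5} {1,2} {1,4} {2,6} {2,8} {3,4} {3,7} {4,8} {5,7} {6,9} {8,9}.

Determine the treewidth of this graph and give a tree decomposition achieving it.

The largest bag has 3 vertices, giving width 2; this decomposition certifies tw(G) ≤ 2. Since 9–6–2–8–9 is a cycle in G, G is not acyclic. Forests are exactly the graphs of treewidth ≤ 1, so tw(G) ≥ 2. Hence tw(G) = 2 exactly.

Treewidth 2.
One optimal decomposition is:
Bags: B1 = {6, 8, 9}  B2 = {2, 6, 8}  B3 = {2, 4, 8}  B4 = {1, 2, 4}  B5 = {1, 3, 4}  B6 = {0, 1, 3}  B7 = {0, 3, 7}  B8 = {0, 5, 7}
Tree: B1–B2, B2–B3, B3–B4, B4–B5, B5–B6, B6–B7, B7–B8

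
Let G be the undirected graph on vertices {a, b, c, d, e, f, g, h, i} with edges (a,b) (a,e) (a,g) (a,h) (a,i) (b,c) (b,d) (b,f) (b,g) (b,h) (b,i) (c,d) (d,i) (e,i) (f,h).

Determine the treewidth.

2

A width-2 tree decomposition is:
Bags: B1 = {a, b, i}  B2 = {a, b, h}  B3 = {a, b, g}  B4 = {b, d, i}  B5 = {b, f, h}  B6 = {b, c, d}  B7 = {a, e, i}
Tree: B1–B2, B2–B3, B1–B4, B2–B5, B4–B6, B1–B7
Each bag holds 3 vertices, so the decomposition has width 2, which upper-bounds the treewidth. Conversely, {a, e, i} is a clique of size 3, and the vertices of any clique must share a bag in every tree decomposition; so some bag has ≥ 3 vertices and tw(G) ≥ 2. Therefore the treewidth is 2.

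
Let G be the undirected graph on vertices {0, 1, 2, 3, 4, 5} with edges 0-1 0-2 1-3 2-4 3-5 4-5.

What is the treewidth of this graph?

A width-2 tree decomposition is:
Bags: B1 = {0, 1, 3}  B2 = {0, 3, 5}  B3 = {0, 4, 5}  B4 = {0, 2, 4}
Tree: B1–B2, B2–B3, B3–B4
Each bag holds 3 vertices, so the decomposition has width 2, which upper-bounds the treewidth. The edges 0–1–3–5–4–2–0 form a cycle, so G is not a tree and its treewidth is at least 2. Combining the bounds, tw(G) = 2.

2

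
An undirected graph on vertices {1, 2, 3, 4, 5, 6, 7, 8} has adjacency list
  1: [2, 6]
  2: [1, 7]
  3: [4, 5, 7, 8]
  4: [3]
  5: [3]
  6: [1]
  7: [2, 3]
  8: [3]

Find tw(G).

A width-1 tree decomposition is:
Bags: B1 = {3, 8}  B2 = {3, 7}  B3 = {2, 7}  B4 = {1, 2}  B5 = {3, 5}  B6 = {3, 4}  B7 = {1, 6}
Tree: B1–B2, B2–B3, B3–B4, B1–B5, B5–B6, B4–B7
Each bag holds 2 vertices, so the decomposition has width 1, which upper-bounds the treewidth. G has an edge, so its treewidth is at least 1. The upper and lower bounds meet at 1, so that is the treewidth.

1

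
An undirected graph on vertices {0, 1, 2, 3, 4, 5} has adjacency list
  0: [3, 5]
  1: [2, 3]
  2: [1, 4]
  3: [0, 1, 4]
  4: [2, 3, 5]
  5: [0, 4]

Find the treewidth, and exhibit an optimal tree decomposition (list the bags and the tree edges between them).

The largest bag has 3 vertices, giving width 2; this decomposition certifies tw(G) ≤ 2. The edges 1–2–4–3–1 form a cycle, so G is not a tree and its treewidth is at least 2. Therefore the treewidth is 2.

Treewidth 2.
One optimal decomposition is:
Bags: B1 = {1, 2, 3}  B2 = {2, 3, 4}  B3 = {0, 3, 4}  B4 = {0, 4, 5}
Tree: B1–B2, B2–B3, B3–B4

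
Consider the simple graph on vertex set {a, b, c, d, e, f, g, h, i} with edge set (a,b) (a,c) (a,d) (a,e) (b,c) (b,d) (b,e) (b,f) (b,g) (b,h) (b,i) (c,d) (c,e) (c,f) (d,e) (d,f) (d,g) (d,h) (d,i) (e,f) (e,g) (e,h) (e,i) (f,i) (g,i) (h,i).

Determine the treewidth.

4

A width-4 tree decomposition is:
Bags: B1 = {b, d, e, f, i}  B2 = {b, c, d, e, f}  B3 = {a, b, c, d, e}  B4 = {b, d, e, h, i}  B5 = {b, d, e, g, i}
Tree: B1–B2, B2–B3, B1–B4, B4–B5
Every bag has size at most 5, so the width is 5 − 1 = 4 and tw(G) ≤ 4. On the other hand G contains the 5-clique {b, c, d, e, f}. A clique must lie in a single bag of any decomposition, so no decomposition can have width below 4. Combining the bounds, tw(G) = 4.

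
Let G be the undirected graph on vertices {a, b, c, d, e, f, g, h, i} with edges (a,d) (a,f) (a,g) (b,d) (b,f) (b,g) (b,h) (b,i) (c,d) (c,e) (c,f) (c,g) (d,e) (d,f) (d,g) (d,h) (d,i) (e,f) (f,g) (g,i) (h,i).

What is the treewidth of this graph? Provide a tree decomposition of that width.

Each bag holds 4 vertices, so the decomposition has width 3, which upper-bounds the treewidth. For the lower bound, the 4 vertices {b, d, h, i} are pairwise adjacent, and any tree decomposition puts a clique entirely inside one bag — forcing width ≥ 3. The upper and lower bounds meet at 3, so that is the treewidth.

Treewidth 3.
Bags: B1 = {a, d, f, g}  B2 = {b, d, f, g}  B3 = {b, d, g, i}  B4 = {c, d, f, g}  B5 = {b, d, h, i}  B6 = {c, d, e, f}
Tree: B1–B2, B2–B3, B2–B4, B3–B5, B4–B6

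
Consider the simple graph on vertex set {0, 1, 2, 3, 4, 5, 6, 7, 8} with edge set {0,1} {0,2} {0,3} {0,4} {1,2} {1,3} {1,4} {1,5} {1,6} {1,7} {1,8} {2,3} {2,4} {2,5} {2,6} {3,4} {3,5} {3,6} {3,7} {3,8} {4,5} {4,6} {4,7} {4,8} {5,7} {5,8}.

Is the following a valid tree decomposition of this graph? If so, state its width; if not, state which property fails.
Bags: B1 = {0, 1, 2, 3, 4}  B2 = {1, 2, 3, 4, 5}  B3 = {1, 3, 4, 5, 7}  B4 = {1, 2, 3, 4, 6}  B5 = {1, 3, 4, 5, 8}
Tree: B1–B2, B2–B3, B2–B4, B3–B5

Yes; width 4.

Vertex coverage: the bags together contain {0, 1, 2, 3, 4, 5, 6, 7, 8}, the full vertex set. Edge coverage: each edge of G has both endpoints in at least one bag. Running intersection: for every vertex, the bags containing it form a connected subtree. All three properties hold, so this is a valid tree decomposition of width max|bag| − 1 = 4, and hence tw(G) ≤ 4.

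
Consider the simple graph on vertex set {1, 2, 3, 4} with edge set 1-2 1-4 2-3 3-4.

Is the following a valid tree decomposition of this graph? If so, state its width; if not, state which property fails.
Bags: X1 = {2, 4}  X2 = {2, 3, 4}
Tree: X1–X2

A tree decomposition must satisfy three properties: every vertex lies in some bag; for every edge, both endpoints lie together in some bag; and for every vertex, the bags containing it form a connected subtree. Here vertex 1 appears in no bag, so the decomposition is invalid.

No — vertex 1 appears in no bag.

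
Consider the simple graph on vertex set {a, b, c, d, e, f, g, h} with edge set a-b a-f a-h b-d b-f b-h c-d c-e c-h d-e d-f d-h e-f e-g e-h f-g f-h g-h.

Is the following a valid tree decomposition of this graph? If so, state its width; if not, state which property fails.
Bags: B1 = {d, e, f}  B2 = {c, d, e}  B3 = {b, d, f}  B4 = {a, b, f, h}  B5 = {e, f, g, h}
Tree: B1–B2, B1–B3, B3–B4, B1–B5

No — edge (h,d) lies in no bag.

A tree decomposition must satisfy three properties: every vertex lies in some bag; for every edge, both endpoints lie together in some bag; and for every vertex, the bags containing it form a connected subtree. Here edge (h,d) lies in no bag, so the decomposition is invalid.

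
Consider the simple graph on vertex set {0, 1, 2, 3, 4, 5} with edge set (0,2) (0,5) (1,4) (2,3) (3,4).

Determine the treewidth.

A width-1 tree decomposition is:
Bags: B1 = {1, 4}  B2 = {3, 4}  B3 = {2, 3}  B4 = {0, 2}  B5 = {0, 5}
Tree: B1–B2, B2–B3, B3–B4, B4–B5
Every bag has size at most 2, so the width is 2 − 1 = 1 and tw(G) ≤ 1. Any graph with an edge has treewidth ≥ 1, and G has the edge 1–4. Hence tw(G) = 1 exactly.

1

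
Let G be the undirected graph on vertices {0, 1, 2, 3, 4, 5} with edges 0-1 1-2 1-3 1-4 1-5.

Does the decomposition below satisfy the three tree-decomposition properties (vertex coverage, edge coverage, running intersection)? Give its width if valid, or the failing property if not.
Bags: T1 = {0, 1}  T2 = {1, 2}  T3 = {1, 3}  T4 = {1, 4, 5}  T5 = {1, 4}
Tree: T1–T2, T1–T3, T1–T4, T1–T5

A tree decomposition must satisfy three properties: every vertex lies in some bag; for every edge, both endpoints lie together in some bag; and for every vertex, the bags containing it form a connected subtree. Here bags containing vertex 4 are not connected in the tree, so the decomposition is invalid.

No — bags containing vertex 4 are not connected in the tree.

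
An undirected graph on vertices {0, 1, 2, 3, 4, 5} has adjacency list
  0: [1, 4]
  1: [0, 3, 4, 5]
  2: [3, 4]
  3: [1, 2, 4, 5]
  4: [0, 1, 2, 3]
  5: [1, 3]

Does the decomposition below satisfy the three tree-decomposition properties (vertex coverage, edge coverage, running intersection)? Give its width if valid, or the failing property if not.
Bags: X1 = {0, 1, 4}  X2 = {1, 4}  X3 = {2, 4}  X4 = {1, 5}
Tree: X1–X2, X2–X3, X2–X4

No — vertex 3 appears in no bag.

A tree decomposition must satisfy three properties: every vertex lies in some bag; for every edge, both endpoints lie together in some bag; and for every vertex, the bags containing it form a connected subtree. Here vertex 3 appears in no bag, so the decomposition is invalid.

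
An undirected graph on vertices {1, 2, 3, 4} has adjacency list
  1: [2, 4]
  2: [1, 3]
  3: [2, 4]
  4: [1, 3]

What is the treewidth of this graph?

A width-2 tree decomposition is:
Bags: B1 = {1, 2, 3}  B2 = {1, 3, 4}
Tree: B1–B2
The largest bag has 3 vertices, giving width 2; this decomposition certifies tw(G) ≤ 2. For the lower bound, G contains the cycle 3–2–1–4–3, so G is not a forest; only forests have treewidth ≤ 1, hence tw(G) ≥ 2. Therefore the treewidth is 2.

2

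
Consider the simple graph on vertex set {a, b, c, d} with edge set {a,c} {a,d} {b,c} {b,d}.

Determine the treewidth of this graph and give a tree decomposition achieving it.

Treewidth 2.
Bags: B1 = {b, c, d}  B2 = {a, c, d}
Tree: B1–B2

Every bag has size at most 3, so the width is 3 − 1 = 2 and tw(G) ≤ 2. The edges d–b–c–a–d form a cycle, so G is not a tree and its treewidth is at least 2. Combining the bounds, tw(G) = 2.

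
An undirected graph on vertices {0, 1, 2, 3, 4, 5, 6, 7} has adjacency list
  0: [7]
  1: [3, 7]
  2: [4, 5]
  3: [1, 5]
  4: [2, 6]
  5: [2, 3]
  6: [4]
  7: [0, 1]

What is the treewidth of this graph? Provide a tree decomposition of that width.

Every bag has size at most 2, so the width is 2 − 1 = 1 and tw(G) ≤ 1. G has an edge, so its treewidth is at least 1. Hence tw(G) = 1 exactly.

Treewidth 1.
One optimal decomposition is:
Bags: B1 = {0, 7}  B2 = {1, 7}  B3 = {1, 3}  B4 = {3, 5}  B5 = {2, 5}  B6 = {2, 4}  B7 = {4, 6}
Tree: B1–B2, B2–B3, B3–B4, B4–B5, B5–B6, B6–B7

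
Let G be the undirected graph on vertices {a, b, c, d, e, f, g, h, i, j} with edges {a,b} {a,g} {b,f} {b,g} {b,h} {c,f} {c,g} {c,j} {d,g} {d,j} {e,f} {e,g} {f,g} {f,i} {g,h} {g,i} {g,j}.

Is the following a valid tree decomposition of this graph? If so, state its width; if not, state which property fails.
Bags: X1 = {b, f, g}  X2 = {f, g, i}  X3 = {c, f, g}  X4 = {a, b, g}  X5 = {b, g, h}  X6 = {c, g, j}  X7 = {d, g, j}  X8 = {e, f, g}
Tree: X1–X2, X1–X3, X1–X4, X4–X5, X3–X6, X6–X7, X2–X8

Yes; width 2.

Every vertex of G appears in some bag (union = {a, b, c, d, e, f, g, h, i, j}); every edge is covered by a bag; and for each vertex v the set of bags containing v is connected in the bag tree. The decomposition is therefore valid. The largest bag has 3 vertices, so the width is 2.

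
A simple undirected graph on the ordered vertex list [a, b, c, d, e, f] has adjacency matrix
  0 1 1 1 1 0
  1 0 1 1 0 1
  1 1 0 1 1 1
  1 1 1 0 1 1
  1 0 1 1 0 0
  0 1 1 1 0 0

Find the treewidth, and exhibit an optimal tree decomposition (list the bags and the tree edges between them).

Treewidth 3.
One such decomposition:
Bags: B1 = {a, c, d, e}  B2 = {a, b, c, d}  B3 = {b, c, d, f}
Tree: B1–B2, B2–B3

Every bag has size at most 4, so the width is 4 − 1 = 3 and tw(G) ≤ 3. For the lower bound, the 4 vertices {b, c, d, f} are pairwise adjacent, and any tree decomposition puts a clique entirely inside one bag — forcing width ≥ 3. The upper and lower bounds meet at 3, so that is the treewidth.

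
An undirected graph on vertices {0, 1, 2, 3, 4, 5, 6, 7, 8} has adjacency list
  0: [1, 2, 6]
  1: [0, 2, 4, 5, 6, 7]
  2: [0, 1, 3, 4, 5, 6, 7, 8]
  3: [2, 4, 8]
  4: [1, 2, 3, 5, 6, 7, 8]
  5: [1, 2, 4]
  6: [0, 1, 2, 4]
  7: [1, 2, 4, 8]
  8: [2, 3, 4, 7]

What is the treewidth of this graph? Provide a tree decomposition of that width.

The largest bag has 4 vertices, giving width 3; this decomposition certifies tw(G) ≤ 3. On the other hand G contains the 4-clique {0, 1, 2, 6}. A clique must lie in a single bag of any decomposition, so no decomposition can have width below 3. Combining the bounds, tw(G) = 3.

Treewidth 3.
One optimal decomposition is:
Bags: B1 = {0, 1, 2, 6}  B2 = {1, 2, 4, 6}  B3 = {1, 2, 4, 7}  B4 = {2, 4, 7, 8}  B5 = {2, 3, 4, 8}  B6 = {1, 2, 4, 5}
Tree: B1–B2, B2–B3, B3–B4, B4–B5, B3–B6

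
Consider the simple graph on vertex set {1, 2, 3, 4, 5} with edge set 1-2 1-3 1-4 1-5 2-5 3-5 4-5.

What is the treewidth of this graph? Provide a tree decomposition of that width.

Every bag has size at most 3, so the width is 3 − 1 = 2 and tw(G) ≤ 2. On the other hand G contains the 3-clique {1, 2, 5}. A clique must lie in a single bag of any decomposition, so no decomposition can have width below 2. Combining the bounds, tw(G) = 2.

Treewidth 2.
One optimal decomposition is:
Bags: B1 = {1, 3, 5}  B2 = {1, 4, 5}  B3 = {1, 2, 5}
Tree: B1–B2, B2–B3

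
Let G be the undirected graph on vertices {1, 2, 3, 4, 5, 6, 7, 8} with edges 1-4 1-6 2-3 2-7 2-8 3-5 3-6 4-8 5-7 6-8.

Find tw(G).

2

A width-2 tree decomposition is:
Bags: B1 = {3, 5, 7}  B2 = {2, 3, 7}  B3 = {2, 3, 6}  B4 = {2, 6, 8}  B5 = {1, 6, 8}  B6 = {1, 4, 8}
Tree: B1–B2, B2–B3, B3–B4, B4–B5, B5–B6
Every bag has size at most 3, so the width is 3 − 1 = 2 and tw(G) ≤ 2. Since 5–7–2–3–5 is a cycle in G, G is not acyclic. Forests are exactly the graphs of treewidth ≤ 1, so tw(G) ≥ 2. Hence tw(G) = 2 exactly.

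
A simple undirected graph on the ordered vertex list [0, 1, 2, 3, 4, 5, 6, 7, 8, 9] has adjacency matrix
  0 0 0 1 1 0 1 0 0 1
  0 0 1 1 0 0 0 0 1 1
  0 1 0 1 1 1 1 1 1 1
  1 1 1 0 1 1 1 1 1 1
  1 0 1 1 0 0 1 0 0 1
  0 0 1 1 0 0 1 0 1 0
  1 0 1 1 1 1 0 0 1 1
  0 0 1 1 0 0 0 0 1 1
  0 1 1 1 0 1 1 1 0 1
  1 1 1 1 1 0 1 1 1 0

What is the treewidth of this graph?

4

A width-4 tree decomposition is:
Bags: B1 = {2, 3, 5, 6, 8}  B2 = {2, 3, 6, 8, 9}  B3 = {1, 2, 3, 8, 9}  B4 = {2, 3, 4, 6, 9}  B5 = {2, 3, 7, 8, 9}  B6 = {0, 3, 4, 6, 9}
Tree: B1–B2, B2–B3, B2–B4, B3–B5, B4–B6
Each bag holds 5 vertices, so the decomposition has width 4, which upper-bounds the treewidth. For the lower bound, the 5 vertices {0, 3, 4, 6, 9} are pairwise adjacent, and any tree decomposition puts a clique entirely inside one bag — forcing width ≥ 4. Therefore the treewidth is 4.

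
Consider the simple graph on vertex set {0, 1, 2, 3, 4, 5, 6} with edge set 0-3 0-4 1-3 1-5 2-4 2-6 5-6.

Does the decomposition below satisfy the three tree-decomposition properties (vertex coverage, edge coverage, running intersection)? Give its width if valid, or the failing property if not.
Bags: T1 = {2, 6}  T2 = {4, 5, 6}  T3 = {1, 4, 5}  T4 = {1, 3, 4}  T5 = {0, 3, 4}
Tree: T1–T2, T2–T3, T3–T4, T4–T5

No — edge (4,2) lies in no bag.

A tree decomposition must satisfy three properties: every vertex lies in some bag; for every edge, both endpoints lie together in some bag; and for every vertex, the bags containing it form a connected subtree. Here edge (4,2) lies in no bag, so the decomposition is invalid.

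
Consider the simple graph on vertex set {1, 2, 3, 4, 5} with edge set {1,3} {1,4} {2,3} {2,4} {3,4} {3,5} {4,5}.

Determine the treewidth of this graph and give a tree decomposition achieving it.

Treewidth 2.
Bags: B1 = {2, 3, 4}  B2 = {1, 3, 4}  B3 = {3, 4, 5}
Tree: B1–B2, B2–B3

Each bag holds 3 vertices, so the decomposition has width 2, which upper-bounds the treewidth. On the other hand G contains the 3-clique {1, 3, 4}. A clique must lie in a single bag of any decomposition, so no decomposition can have width below 2. Combining the bounds, tw(G) = 2.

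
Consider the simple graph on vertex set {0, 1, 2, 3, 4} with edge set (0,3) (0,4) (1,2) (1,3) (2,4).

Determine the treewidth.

A width-2 tree decomposition is:
Bags: B1 = {0, 2, 4}  B2 = {0, 2, 3}  B3 = {1, 2, 3}
Tree: B1–B2, B2–B3
The largest bag has 3 vertices, giving width 2; this decomposition certifies tw(G) ≤ 2. The edges 2–4–0–3–1–2 form a cycle, so G is not a tree and its treewidth is at least 2. Combining the bounds, tw(G) = 2.

2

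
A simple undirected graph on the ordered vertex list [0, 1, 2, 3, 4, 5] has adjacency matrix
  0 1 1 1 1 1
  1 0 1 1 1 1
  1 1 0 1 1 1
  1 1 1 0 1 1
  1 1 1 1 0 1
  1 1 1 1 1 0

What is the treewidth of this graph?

A width-5 tree decomposition is:
Bags: B1 = {0, 1, 2, 3, 4, 5}
Tree: (single bag)
With just one bag of size 6, the width is 6 − 1 = 5, so tw(G) ≤ 5. For the lower bound, the 6 vertices {0, 1, 2, 3, 4, 5} are pairwise adjacent, and any tree decomposition puts a clique entirely inside one bag — forcing width ≥ 5. Hence tw(G) = 5 exactly.

5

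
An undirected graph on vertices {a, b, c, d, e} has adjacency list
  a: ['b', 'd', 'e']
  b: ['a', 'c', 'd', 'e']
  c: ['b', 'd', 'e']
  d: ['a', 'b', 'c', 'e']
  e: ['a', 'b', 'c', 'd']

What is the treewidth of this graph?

A width-3 tree decomposition is:
Bags: B1 = {b, c, d, e}  B2 = {a, b, d, e}
Tree: B1–B2
Each bag holds 4 vertices, so the decomposition has width 3, which upper-bounds the treewidth. On the other hand G contains the 4-clique {b, c, d, e}. A clique must lie in a single bag of any decomposition, so no decomposition can have width below 3. The upper and lower bounds meet at 3, so that is the treewidth.

3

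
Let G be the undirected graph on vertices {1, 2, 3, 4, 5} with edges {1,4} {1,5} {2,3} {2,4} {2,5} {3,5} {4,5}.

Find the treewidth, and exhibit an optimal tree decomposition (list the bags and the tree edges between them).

The largest bag has 3 vertices, giving width 2; this decomposition certifies tw(G) ≤ 2. On the other hand G contains the 3-clique {1, 4, 5}. A clique must lie in a single bag of any decomposition, so no decomposition can have width below 2. The upper and lower bounds meet at 2, so that is the treewidth.

Treewidth 2.
One such decomposition:
Bags: B1 = {2, 3, 5}  B2 = {2, 4, 5}  B3 = {1, 4, 5}
Tree: B1–B2, B2–B3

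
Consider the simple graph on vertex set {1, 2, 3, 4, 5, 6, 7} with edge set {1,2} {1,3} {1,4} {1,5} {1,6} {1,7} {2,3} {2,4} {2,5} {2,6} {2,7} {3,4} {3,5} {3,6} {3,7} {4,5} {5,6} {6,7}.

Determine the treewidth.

4

A width-4 tree decomposition is:
Bags: B1 = {1, 2, 3, 5, 6}  B2 = {1, 2, 3, 4, 5}  B3 = {1, 2, 3, 6, 7}
Tree: B1–B2, B1–B3
Each bag holds 5 vertices, so the decomposition has width 4, which upper-bounds the treewidth. For the lower bound, the 5 vertices {1, 2, 3, 4, 5} are pairwise adjacent, and any tree decomposition puts a clique entirely inside one bag — forcing width ≥ 4. The upper and lower bounds meet at 4, so that is the treewidth.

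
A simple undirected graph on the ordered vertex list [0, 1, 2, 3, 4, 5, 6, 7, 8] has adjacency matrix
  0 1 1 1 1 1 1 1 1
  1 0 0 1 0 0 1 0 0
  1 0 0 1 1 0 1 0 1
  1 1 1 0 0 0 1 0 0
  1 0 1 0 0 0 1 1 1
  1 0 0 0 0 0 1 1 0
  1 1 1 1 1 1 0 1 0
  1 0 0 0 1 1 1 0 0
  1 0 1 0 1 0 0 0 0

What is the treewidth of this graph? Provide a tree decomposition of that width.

Treewidth 3.
One such decomposition:
Bags: B1 = {0, 2, 4, 6}  B2 = {0, 4, 6, 7}  B3 = {0, 5, 6, 7}  B4 = {0, 2, 4, 8}  B5 = {0, 2, 3, 6}  B6 = {0, 1, 3, 6}
Tree: B1–B2, B2–B3, B1–B4, B1–B5, B5–B6

Each bag holds 4 vertices, so the decomposition has width 3, which upper-bounds the treewidth. Conversely, {0, 2, 4, 8} is a clique of size 4, and the vertices of any clique must share a bag in every tree decomposition; so some bag has ≥ 4 vertices and tw(G) ≥ 3. Combining the bounds, tw(G) = 3.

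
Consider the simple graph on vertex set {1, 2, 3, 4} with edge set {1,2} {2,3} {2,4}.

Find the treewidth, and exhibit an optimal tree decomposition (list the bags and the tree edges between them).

Treewidth 1.
One optimal decomposition is:
Bags: B1 = {2, 3}  B2 = {1, 2}  B3 = {2, 4}
Tree: B1–B2, B2–B3

The largest bag has 2 vertices, giving width 1; this decomposition certifies tw(G) ≤ 1. Since G has at least one edge (e.g. 3–2), it is not an edgeless graph, so tw(G) ≥ 1. The upper and lower bounds meet at 1, so that is the treewidth.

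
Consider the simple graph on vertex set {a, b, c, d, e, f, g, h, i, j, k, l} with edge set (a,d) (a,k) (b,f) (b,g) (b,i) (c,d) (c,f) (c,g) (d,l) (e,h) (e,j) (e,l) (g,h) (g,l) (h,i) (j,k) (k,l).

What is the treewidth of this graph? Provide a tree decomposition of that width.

Treewidth 3.
Bags: B1 = {b, f, h, i}  B2 = {b, f, g, h}  B3 = {c, f, g, h}  B4 = {c, e, g, h}  B5 = {c, e, g, l}  B6 = {c, d, e, l}  B7 = {d, e, j, l}  B8 = {d, j, k, l}  B9 = {a, d, j, k}
Tree: B1–B2, B2–B3, B3–B4, B4–B5, B5–B6, B6–B7, B7–B8, B8–B9

The largest bag has 4 vertices, giving width 3; this decomposition certifies tw(G) ≤ 3. For the lower bound: the 4 vertex sets {b,f,i}, {h}, {g}, {c,d,e,l} are disjoint, each induces a connected subgraph, and every pair is joined by at least one edge of G. Contracting each set to a single vertex therefore yields K_{4} as a minor, and since treewidth is minor-monotone, tw(G) ≥ tw(K_{4}) = 3. The upper and lower bounds meet at 3, so that is the treewidth.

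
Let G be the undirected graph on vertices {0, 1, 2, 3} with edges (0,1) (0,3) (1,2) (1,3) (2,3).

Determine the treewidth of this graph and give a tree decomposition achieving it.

Treewidth 2.
Bags: B1 = {0, 1, 3}  B2 = {1, 2, 3}
Tree: B1–B2

Each bag holds 3 vertices, so the decomposition has width 2, which upper-bounds the treewidth. On the other hand G contains the 3-clique {0, 1, 3}. A clique must lie in a single bag of any decomposition, so no decomposition can have width below 2. Hence tw(G) = 2 exactly.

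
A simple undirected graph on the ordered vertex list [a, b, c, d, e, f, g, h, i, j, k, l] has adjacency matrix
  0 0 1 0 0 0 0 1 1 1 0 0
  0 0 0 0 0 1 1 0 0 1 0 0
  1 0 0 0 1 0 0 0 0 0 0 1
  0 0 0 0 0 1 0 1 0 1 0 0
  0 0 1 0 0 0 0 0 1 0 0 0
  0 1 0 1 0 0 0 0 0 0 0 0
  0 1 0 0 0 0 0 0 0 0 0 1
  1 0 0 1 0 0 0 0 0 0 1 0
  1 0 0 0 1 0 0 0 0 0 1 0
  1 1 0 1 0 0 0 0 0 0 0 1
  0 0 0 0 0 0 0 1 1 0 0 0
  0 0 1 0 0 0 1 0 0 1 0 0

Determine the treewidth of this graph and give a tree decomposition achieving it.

Every bag has size at most 4, so the width is 4 − 1 = 3 and tw(G) ≤ 3. For the lower bound: the 4 vertex sets {e,i,k}, {c}, {a}, {d,h,j,l} are disjoint, each induces a connected subgraph, and every pair is joined by at least one edge of G. Contracting each set to a single vertex therefore yields K_{4} as a minor, and since treewidth is minor-monotone, tw(G) ≥ tw(K_{4}) = 3. Therefore the treewidth is 3.

Treewidth 3.
Bags: B1 = {c, e, i, k}  B2 = {a, c, i, k}  B3 = {a, c, h, k}  B4 = {a, c, h, l}  B5 = {a, h, j, l}  B6 = {d, h, j, l}  B7 = {d, g, j, l}  B8 = {b, d, g, j}  B9 = {b, d, f, g}
Tree: B1–B2, B2–B3, B3–B4, B4–B5, B5–B6, B6–B7, B7–B8, B8–B9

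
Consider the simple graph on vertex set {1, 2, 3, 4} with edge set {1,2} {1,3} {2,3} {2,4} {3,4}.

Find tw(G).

2

A width-2 tree decomposition is:
Bags: B1 = {2, 3, 4}  B2 = {1, 2, 3}
Tree: B1–B2
The largest bag has 3 vertices, giving width 2; this decomposition certifies tw(G) ≤ 2. For the lower bound, the 3 vertices {1, 2, 3} are pairwise adjacent, and any tree decomposition puts a clique entirely inside one bag — forcing width ≥ 2. Combining the bounds, tw(G) = 2.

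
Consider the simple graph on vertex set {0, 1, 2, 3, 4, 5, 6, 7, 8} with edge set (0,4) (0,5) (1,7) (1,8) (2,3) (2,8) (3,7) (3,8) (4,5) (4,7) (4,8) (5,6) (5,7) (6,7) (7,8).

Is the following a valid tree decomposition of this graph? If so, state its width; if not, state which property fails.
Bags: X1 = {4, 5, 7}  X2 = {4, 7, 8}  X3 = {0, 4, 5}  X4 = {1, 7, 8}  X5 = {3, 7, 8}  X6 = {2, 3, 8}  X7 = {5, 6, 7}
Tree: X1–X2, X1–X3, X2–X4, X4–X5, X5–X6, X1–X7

Yes; width 2.

Checking the three conditions: (i) the bags cover all of {0, 1, 2, 3, 4, 5, 6, 7, 8}; (ii) for each edge, some bag contains both endpoints; (iii) the bags containing any fixed vertex form a subtree. All hold, so the decomposition is valid with width 3 − 1 = 2.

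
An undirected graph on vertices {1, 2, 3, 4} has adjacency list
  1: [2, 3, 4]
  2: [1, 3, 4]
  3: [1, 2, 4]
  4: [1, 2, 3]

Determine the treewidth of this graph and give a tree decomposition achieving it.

Treewidth 3.
Bags: B1 = {1, 2, 3, 4}
Tree: (single bag)

A single bag containing all 4 vertices is trivially a valid decomposition of width 3. On the other hand G contains the 4-clique {1, 2, 3, 4}. A clique must lie in a single bag of any decomposition, so no decomposition can have width below 3. Hence tw(G) = 3 exactly.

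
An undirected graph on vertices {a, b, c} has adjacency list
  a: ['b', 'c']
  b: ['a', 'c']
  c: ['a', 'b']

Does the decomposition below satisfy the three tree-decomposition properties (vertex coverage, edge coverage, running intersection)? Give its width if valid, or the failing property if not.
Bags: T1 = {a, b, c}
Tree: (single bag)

Yes; width 2.

Vertex coverage: the bags together contain {a, b, c}, the full vertex set. Edge coverage: each edge of G has both endpoints in at least one bag. Running intersection: for every vertex, the bags containing it form a connected subtree. All three properties hold, so this is a valid tree decomposition of width max|bag| − 1 = 2, and hence tw(G) ≤ 2.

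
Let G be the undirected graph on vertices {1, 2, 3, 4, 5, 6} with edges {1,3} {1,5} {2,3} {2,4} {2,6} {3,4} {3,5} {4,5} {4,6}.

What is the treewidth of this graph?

A width-2 tree decomposition is:
Bags: B1 = {1, 3, 5}  B2 = {3, 4, 5}  B3 = {2, 3, 4}  B4 = {2, 4, 6}
Tree: B1–B2, B2–B3, B3–B4
The largest bag has 3 vertices, giving width 2; this decomposition certifies tw(G) ≤ 2. Conversely, {1, 3, 5} is a clique of size 3, and the vertices of any clique must share a bag in every tree decomposition; so some bag has ≥ 3 vertices and tw(G) ≥ 2. The upper and lower bounds meet at 2, so that is the treewidth.

2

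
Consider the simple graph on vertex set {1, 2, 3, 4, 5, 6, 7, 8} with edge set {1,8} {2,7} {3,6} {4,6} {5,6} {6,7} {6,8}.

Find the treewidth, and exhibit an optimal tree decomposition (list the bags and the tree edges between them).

Treewidth 1.
One optimal decomposition is:
Bags: B1 = {6, 7}  B2 = {6, 8}  B3 = {1, 8}  B4 = {2, 7}  B5 = {3, 6}  B6 = {4, 6}  B7 = {5, 6}
Tree: B1–B2, B2–B3, B1–B4, B1–B5, B2–B6, B2–B7

Every bag has size at most 2, so the width is 2 − 1 = 1 and tw(G) ≤ 1. G has an edge, so its treewidth is at least 1. Therefore the treewidth is 1.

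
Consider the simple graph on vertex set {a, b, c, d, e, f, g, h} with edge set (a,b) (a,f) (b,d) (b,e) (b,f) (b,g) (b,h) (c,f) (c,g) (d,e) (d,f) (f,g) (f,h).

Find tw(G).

2

A width-2 tree decomposition is:
Bags: B1 = {b, f, h}  B2 = {a, b, f}  B3 = {b, f, g}  B4 = {c, f, g}  B5 = {b, d, f}  B6 = {b, d, e}
Tree: B1–B2, B1–B3, B3–B4, B3–B5, B5–B6
The largest bag has 3 vertices, giving width 2; this decomposition certifies tw(G) ≤ 2. On the other hand G contains the 3-clique {b, d, e}. A clique must lie in a single bag of any decomposition, so no decomposition can have width below 2. Therefore the treewidth is 2.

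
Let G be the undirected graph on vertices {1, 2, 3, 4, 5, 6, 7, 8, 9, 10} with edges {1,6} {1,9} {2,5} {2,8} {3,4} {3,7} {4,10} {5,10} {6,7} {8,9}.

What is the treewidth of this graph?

A width-2 tree decomposition is:
Bags: B1 = {1, 6, 7}  B2 = {1, 7, 9}  B3 = {7, 8, 9}  B4 = {2, 7, 8}  B5 = {2, 5, 7}  B6 = {5, 7, 10}  B7 = {4, 7, 10}  B8 = {3, 4, 7}
Tree: B1–B2, B2–B3, B3–B4, B4–B5, B5–B6, B6–B7, B7–B8
Each bag holds 3 vertices, so the decomposition has width 2, which upper-bounds the treewidth. The edges 7–6–1–9–8–2–5–10–4–3–7 form a cycle, so G is not a tree and its treewidth is at least 2. Hence tw(G) = 2 exactly.

2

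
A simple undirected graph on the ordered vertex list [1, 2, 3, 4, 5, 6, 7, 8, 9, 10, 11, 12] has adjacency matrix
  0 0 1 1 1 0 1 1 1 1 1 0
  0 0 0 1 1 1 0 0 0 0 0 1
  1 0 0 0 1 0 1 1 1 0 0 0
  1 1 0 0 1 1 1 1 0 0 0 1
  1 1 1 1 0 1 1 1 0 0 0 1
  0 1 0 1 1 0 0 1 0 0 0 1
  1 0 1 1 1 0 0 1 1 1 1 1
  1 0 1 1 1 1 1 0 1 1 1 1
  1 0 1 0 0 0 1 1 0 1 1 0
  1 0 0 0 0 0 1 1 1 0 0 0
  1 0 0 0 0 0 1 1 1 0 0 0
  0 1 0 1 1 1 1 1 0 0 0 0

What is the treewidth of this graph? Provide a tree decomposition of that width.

Treewidth 4.
Bags: B1 = {1, 3, 7, 8, 9}  B2 = {1, 3, 5, 7, 8}  B3 = {1, 4, 5, 7, 8}  B4 = {1, 7, 8, 9, 11}  B5 = {4, 5, 7, 8, 12}  B6 = {4, 5, 6, 8, 12}  B7 = {1, 7, 8, 9, 10}  B8 = {2, 4, 5, 6, 12}
Tree: B1–B2, B2–B3, B1–B4, B3–B5, B5–B6, B4–B7, B6–B8

Every bag has size at most 5, so the width is 5 − 1 = 4 and tw(G) ≤ 4. Conversely, {4, 5, 6, 8, 12} is a clique of size 5, and the vertices of any clique must share a bag in every tree decomposition; so some bag has ≥ 5 vertices and tw(G) ≥ 4. Therefore the treewidth is 4.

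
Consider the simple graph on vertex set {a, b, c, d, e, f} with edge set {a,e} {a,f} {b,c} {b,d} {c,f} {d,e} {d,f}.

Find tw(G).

A width-2 tree decomposition is:
Bags: B1 = {a, d, e}  B2 = {a, d, f}  B3 = {b, d, f}  B4 = {b, c, f}
Tree: B1–B2, B2–B3, B3–B4
The largest bag has 3 vertices, giving width 2; this decomposition certifies tw(G) ≤ 2. For the lower bound, G contains the cycle e–a–f–d–e, so G is not a forest; only forests have treewidth ≤ 1, hence tw(G) ≥ 2. Combining the bounds, tw(G) = 2.

2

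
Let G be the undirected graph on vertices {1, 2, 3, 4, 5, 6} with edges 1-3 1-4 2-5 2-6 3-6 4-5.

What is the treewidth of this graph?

A width-2 tree decomposition is:
Bags: B1 = {1, 3, 4}  B2 = {3, 4, 6}  B3 = {2, 4, 6}  B4 = {2, 4, 5}
Tree: B1–B2, B2–B3, B3–B4
Every bag has size at most 3, so the width is 3 − 1 = 2 and tw(G) ≤ 2. Since 4–1–3–6–2–5–4 is a cycle in G, G is not acyclic. Forests are exactly the graphs of treewidth ≤ 1, so tw(G) ≥ 2. Hence tw(G) = 2 exactly.

2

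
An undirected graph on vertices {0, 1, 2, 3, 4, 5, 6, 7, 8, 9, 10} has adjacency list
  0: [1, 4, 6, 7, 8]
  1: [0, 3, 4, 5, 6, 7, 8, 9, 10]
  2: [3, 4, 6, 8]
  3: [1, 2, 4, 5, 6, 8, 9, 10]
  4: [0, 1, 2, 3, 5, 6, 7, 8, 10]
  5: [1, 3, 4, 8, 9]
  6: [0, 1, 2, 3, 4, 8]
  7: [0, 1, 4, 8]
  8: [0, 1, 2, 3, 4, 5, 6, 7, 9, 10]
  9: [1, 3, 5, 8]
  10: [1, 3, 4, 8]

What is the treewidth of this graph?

4

A width-4 tree decomposition is:
Bags: B1 = {0, 1, 4, 6, 8}  B2 = {0, 1, 4, 7, 8}  B3 = {1, 3, 4, 6, 8}  B4 = {1, 3, 4, 8, 10}  B5 = {1, 3, 4, 5, 8}  B6 = {1, 3, 5, 8, 9}  B7 = {2, 3, 4, 6, 8}
Tree: B1–B2, B1–B3, B3–B4, B4–B5, B5–B6, B3–B7
Every bag has size at most 5, so the width is 5 − 1 = 4 and tw(G) ≤ 4. On the other hand G contains the 5-clique {1, 3, 5, 8, 9}. A clique must lie in a single bag of any decomposition, so no decomposition can have width below 4. Hence tw(G) = 4 exactly.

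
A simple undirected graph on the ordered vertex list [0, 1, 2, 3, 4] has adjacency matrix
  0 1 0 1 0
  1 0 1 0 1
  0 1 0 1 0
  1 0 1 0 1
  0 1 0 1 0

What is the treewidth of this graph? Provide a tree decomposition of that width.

Treewidth 2.
One such decomposition:
Bags: B1 = {1, 2, 3}  B2 = {1, 3, 4}  B3 = {0, 1, 3}
Tree: B1–B2, B2–B3

Every bag has size at most 3, so the width is 3 − 1 = 2 and tw(G) ≤ 2. Since 2–3–4–1–2 is a cycle in G, G is not acyclic. Forests are exactly the graphs of treewidth ≤ 1, so tw(G) ≥ 2. Combining the bounds, tw(G) = 2.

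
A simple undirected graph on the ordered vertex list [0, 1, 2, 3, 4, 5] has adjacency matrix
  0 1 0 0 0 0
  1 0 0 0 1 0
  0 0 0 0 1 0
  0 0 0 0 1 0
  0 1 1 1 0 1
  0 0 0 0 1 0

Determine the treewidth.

A width-1 tree decomposition is:
Bags: B1 = {3, 4}  B2 = {1, 4}  B3 = {2, 4}  B4 = {0, 1}  B5 = {4, 5}
Tree: B1–B2, B2–B3, B2–B4, B2–B5
Each bag holds 2 vertices, so the decomposition has width 1, which upper-bounds the treewidth. Since G has at least one edge (e.g. 4–3), it is not an edgeless graph, so tw(G) ≥ 1. Therefore the treewidth is 1.

1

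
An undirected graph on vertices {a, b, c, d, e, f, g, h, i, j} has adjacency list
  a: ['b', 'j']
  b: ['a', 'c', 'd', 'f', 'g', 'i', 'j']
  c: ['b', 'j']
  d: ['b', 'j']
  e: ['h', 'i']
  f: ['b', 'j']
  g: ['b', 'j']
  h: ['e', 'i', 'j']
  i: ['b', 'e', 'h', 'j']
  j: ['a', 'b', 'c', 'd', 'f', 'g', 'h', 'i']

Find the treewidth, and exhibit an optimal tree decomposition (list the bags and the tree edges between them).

Each bag holds 3 vertices, so the decomposition has width 2, which upper-bounds the treewidth. Conversely, {h, i, j} is a clique of size 3, and the vertices of any clique must share a bag in every tree decomposition; so some bag has ≥ 3 vertices and tw(G) ≥ 2. Hence tw(G) = 2 exactly.

Treewidth 2.
One optimal decomposition is:
Bags: B1 = {b, i, j}  B2 = {b, f, j}  B3 = {b, d, j}  B4 = {h, i, j}  B5 = {b, c, j}  B6 = {a, b, j}  B7 = {e, h, i}  B8 = {b, g, j}
Tree: B1–B2, B2–B3, B1–B4, B2–B5, B3–B6, B4–B7, B1–B8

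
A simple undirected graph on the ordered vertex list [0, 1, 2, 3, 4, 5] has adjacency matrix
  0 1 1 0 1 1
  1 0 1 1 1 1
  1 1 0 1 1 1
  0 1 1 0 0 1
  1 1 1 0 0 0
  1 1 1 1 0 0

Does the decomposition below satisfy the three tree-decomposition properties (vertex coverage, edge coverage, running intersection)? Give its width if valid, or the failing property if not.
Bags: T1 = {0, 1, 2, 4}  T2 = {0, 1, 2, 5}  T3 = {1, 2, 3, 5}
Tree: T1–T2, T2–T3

Yes; width 3.

Vertex coverage: the bags together contain {0, 1, 2, 3, 4, 5}, the full vertex set. Edge coverage: each edge of G has both endpoints in at least one bag. Running intersection: for every vertex, the bags containing it form a connected subtree. All three properties hold, so this is a valid tree decomposition of width max|bag| − 1 = 3, and hence tw(G) ≤ 3.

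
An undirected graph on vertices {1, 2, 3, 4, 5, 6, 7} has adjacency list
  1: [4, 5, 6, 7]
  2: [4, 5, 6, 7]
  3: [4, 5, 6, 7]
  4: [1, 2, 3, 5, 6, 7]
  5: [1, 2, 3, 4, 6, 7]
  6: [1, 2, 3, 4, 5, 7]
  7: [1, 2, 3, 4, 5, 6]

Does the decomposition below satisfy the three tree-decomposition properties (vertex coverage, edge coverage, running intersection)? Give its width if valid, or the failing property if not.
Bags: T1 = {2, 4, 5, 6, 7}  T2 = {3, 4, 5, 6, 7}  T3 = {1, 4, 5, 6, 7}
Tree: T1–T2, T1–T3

Checking the three conditions: (i) the bags cover all of {1, 2, 3, 4, 5, 6, 7}; (ii) for each edge, some bag contains both endpoints; (iii) the bags containing any fixed vertex form a subtree. All hold, so the decomposition is valid with width 5 − 1 = 4.

Yes; width 4.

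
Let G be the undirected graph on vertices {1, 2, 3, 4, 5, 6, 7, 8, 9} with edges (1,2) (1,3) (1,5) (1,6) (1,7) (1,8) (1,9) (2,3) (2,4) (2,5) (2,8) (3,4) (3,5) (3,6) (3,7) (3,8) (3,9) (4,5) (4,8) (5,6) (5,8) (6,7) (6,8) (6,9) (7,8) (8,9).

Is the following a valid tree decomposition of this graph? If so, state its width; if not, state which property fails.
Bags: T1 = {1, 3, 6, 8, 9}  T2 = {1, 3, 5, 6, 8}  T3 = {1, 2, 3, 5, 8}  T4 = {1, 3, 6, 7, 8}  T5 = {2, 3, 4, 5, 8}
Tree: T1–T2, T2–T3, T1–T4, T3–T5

Yes; width 4.

Every vertex of G appears in some bag (union = {1, 2, 3, 4, 5, 6, 7, 8, 9}); every edge is covered by a bag; and for each vertex v the set of bags containing v is connected in the bag tree. The decomposition is therefore valid. The largest bag has 5 vertices, so the width is 4.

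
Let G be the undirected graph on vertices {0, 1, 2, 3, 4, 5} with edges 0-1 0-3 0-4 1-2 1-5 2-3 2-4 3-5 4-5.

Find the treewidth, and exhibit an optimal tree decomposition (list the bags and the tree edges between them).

Treewidth 3.
One optimal decomposition is:
Bags: B1 = {0, 1, 2, 5}  B2 = {0, 2, 4, 5}  B3 = {0, 2, 3, 5}
Tree: B1–B2, B2–B3

Every bag has size at most 4, so the width is 4 − 1 = 3 and tw(G) ≤ 3. For the lower bound: the 4 vertex sets {0,1}, {4,5}, {2}, {3} are disjoint, each induces a connected subgraph, and every pair is joined by at least one edge of G. Contracting each set to a single vertex therefore yields K_{4} as a minor, and since treewidth is minor-monotone, tw(G) ≥ tw(K_{4}) = 3. Therefore the treewidth is 3.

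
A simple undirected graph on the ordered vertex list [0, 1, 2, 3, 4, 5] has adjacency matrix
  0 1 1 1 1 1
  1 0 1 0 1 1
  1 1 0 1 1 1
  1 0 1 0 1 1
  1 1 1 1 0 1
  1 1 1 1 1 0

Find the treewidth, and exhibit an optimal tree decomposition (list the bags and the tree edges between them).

Treewidth 4.
One such decomposition:
Bags: B1 = {0, 2, 3, 4, 5}  B2 = {0, 1, 2, 4, 5}
Tree: B1–B2

The largest bag has 5 vertices, giving width 4; this decomposition certifies tw(G) ≤ 4. Conversely, {0, 1, 2, 4, 5} is a clique of size 5, and the vertices of any clique must share a bag in every tree decomposition; so some bag has ≥ 5 vertices and tw(G) ≥ 4. The upper and lower bounds meet at 4, so that is the treewidth.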